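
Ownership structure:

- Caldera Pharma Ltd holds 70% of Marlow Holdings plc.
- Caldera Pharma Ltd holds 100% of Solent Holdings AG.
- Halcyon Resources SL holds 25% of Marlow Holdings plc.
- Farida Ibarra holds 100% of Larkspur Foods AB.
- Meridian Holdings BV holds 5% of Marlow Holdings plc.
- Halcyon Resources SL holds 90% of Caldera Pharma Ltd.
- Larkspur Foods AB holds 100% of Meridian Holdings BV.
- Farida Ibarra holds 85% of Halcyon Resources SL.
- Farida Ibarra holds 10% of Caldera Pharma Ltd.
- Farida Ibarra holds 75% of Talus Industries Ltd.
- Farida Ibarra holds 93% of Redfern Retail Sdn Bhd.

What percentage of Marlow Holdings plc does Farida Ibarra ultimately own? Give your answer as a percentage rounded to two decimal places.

Farida reaches Marlow along 4 paths.
Via Halcyon → Caldera: 85% × 90% × 70% = 53.55%.
Via Caldera: 10% × 70% = 7%.
Via Halcyon: 85% × 25% = 21.25%.
Via Larkspur → Meridian: 100% × 100% × 5% = 5%.
Total: 53.55% + 7% + 21.25% + 5% = 86.8%.
Rounded: 86.80%.

86.80%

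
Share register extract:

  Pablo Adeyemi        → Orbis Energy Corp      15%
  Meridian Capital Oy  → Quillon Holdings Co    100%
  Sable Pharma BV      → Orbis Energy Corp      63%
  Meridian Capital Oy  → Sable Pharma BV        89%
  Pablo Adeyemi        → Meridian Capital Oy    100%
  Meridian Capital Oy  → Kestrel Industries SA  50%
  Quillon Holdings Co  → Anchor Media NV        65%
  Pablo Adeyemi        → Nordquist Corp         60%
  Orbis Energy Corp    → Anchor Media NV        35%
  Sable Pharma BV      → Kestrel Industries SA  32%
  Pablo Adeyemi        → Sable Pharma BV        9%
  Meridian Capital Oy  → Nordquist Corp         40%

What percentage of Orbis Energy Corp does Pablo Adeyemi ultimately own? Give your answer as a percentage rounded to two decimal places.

76.74%

Pablo reaches Orbis along 3 paths.
Direct stake: 15% = 15%.
Via Meridian → Sable: 100% × 89% × 63% = 56.07%.
Via Sable: 9% × 63% = 5.67%.
Total: 15% + 56.07% + 5.67% = 76.74%.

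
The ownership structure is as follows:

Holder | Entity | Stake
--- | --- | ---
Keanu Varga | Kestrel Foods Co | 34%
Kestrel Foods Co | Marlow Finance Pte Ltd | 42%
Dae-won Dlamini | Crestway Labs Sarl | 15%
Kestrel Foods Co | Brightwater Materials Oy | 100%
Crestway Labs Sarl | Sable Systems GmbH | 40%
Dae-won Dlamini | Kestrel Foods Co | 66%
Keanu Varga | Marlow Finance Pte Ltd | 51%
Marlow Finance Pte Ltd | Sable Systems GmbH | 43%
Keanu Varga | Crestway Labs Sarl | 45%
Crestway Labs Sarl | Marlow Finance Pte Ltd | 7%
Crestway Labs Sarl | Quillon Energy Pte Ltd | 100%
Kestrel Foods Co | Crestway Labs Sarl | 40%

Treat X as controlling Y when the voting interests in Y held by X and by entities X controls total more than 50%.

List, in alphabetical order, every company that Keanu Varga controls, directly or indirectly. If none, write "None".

Marlow Finance Pte Ltd

Keanu holds 51% of Marlow, so Keanu controls Marlow.
No other company's threshold is met.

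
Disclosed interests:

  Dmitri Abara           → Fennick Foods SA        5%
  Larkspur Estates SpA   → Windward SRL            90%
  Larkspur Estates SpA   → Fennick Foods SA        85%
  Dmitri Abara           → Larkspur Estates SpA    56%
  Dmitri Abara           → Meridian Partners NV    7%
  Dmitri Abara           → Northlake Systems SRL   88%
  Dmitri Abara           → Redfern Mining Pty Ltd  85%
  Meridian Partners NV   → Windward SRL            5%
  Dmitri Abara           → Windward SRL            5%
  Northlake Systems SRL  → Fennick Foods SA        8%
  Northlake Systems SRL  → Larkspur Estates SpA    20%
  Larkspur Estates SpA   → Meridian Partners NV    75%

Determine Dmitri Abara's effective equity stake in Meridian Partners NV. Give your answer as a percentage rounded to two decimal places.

62.20%

Dmitri reaches Meridian along 3 paths.
Via Larkspur: 56% × 75% = 42%.
Via Northlake → Larkspur: 88% × 20% × 75% = 13.2%.
Direct stake: 7% = 7%.
Total: 42% + 13.2% + 7% = 62.2%.
Rounded: 62.20%.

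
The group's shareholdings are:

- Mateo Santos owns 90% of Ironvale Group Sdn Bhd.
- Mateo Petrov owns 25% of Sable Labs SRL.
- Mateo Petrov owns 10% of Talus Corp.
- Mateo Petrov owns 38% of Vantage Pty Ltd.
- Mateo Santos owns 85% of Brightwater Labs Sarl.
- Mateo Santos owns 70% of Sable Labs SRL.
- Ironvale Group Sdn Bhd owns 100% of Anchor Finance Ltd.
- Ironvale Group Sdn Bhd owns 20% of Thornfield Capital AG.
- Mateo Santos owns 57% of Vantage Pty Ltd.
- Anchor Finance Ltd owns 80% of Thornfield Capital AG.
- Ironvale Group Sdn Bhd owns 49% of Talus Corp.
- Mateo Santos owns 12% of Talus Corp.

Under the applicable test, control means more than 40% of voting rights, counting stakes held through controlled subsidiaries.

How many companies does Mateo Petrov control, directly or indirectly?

Mateo Petrov's largest direct stake is 38% in Vantage, which does not meet the threshold.
Mateo Petrov controls 0 companies.

0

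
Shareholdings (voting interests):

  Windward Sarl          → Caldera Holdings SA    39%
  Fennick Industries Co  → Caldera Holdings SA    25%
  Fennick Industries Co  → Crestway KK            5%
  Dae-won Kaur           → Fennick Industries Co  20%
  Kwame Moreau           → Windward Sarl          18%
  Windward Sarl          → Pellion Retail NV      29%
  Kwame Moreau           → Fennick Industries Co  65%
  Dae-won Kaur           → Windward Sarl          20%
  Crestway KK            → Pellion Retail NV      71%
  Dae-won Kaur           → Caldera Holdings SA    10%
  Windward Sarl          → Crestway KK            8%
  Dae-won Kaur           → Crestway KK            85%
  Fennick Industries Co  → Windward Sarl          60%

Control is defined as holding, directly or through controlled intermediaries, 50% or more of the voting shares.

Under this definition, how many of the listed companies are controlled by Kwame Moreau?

Kwame holds 65% of Fennick, so Kwame controls Fennick.
Fennick and Kwame together hold 60% + 18% = 78% of Windward, so Kwame controls Windward.
Fennick and Windward together hold 25% + 39% = 64% of Caldera, so Kwame controls Caldera.
No other company's threshold is met.
Kwame controls 3 companies.

3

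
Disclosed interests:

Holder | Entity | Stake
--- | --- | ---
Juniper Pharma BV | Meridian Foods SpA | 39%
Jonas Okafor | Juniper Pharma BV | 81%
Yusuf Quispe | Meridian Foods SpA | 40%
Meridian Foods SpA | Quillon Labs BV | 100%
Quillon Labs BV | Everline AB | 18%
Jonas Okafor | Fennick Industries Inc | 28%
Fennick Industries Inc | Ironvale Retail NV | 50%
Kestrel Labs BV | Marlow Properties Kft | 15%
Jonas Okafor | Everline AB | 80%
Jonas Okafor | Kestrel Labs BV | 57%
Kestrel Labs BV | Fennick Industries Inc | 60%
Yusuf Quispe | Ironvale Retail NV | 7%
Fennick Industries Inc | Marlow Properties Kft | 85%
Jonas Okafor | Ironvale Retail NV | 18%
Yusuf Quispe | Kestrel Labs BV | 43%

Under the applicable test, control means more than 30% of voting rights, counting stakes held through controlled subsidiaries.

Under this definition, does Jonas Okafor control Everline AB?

Jonas holds 81% of Juniper, so Jonas controls Juniper.
Juniper holds 39% of Meridian, so Jonas controls Meridian.
Meridian holds 100% of Quillon, so Jonas controls Quillon.
Quillon and Jonas together hold 18% + 80% = 98% of Everline, so Jonas controls Everline.

Yes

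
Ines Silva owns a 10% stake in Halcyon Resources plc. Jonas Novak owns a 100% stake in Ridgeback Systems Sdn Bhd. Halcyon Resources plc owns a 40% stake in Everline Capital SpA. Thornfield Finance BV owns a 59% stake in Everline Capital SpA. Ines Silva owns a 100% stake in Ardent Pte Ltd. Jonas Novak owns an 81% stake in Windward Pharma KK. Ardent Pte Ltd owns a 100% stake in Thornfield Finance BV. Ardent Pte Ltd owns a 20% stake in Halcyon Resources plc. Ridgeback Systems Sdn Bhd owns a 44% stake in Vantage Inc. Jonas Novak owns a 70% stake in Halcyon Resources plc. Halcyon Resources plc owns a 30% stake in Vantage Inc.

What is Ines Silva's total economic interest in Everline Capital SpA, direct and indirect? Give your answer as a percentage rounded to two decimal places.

Ines reaches Everline along 3 paths.
Via Halcyon: 10% × 40% = 4%.
Via Ardent → Halcyon: 100% × 20% × 40% = 8%.
Via Ardent → Thornfield: 100% × 100% × 59% = 59%.
Total: 4% + 8% + 59% = 71%.
Rounded: 71.00%.

71.00%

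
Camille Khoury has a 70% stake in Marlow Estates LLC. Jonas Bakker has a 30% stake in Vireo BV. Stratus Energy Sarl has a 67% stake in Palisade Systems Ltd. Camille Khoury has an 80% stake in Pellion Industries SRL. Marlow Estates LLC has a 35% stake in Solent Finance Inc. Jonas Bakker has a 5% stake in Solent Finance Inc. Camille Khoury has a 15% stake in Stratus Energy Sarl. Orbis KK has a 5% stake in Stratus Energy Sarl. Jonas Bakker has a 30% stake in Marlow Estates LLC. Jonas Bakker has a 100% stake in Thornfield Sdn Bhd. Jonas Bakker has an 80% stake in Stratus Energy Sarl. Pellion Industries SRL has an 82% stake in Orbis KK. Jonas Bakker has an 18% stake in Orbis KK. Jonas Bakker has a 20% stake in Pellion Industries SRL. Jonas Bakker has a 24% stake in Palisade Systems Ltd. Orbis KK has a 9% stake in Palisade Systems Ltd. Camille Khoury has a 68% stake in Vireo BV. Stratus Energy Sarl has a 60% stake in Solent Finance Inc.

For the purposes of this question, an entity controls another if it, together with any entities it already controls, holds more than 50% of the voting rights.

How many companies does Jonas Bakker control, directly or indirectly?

Jonas holds 80% of Stratus, so Jonas controls Stratus.
Jonas holds 100% of Thornfield, so Jonas controls Thornfield.
Jonas and Stratus together hold 5% + 60% = 65% of Solent, so Jonas controls Solent.
Jonas and Stratus together hold 24% + 67% = 91% of Palisade, so Jonas controls Palisade.
No other company's threshold is met.
Jonas controls 4 companies.

4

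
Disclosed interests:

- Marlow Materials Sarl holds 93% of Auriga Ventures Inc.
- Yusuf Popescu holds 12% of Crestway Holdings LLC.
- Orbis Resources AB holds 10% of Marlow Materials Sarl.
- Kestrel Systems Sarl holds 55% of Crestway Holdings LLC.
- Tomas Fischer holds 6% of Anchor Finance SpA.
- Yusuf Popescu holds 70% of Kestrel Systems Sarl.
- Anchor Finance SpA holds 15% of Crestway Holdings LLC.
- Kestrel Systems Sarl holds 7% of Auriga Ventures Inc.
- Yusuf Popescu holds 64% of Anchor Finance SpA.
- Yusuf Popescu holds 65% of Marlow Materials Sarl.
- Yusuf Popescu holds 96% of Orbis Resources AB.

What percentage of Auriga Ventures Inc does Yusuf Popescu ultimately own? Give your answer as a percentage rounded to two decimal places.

Yusuf reaches Auriga along 3 paths.
Via Kestrel: 70% × 7% = 4.9%.
Via Marlow: 65% × 93% = 60.45%.
Via Orbis → Marlow: 96% × 10% × 93% = 8.928%.
Total: 4.9% + 60.45% + 8.928% = 74.278%.
Rounded: 74.28%.

74.28%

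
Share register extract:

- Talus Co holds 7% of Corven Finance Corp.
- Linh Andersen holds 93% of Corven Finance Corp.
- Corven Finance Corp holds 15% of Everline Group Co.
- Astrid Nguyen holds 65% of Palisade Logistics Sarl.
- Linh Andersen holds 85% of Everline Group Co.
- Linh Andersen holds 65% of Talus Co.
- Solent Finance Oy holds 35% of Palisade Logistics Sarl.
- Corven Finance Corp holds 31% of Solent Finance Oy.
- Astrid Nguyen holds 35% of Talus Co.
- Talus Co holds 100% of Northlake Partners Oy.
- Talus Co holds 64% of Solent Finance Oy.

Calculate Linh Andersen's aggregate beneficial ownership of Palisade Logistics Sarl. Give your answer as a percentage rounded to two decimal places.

Linh reaches Palisade along 3 paths.
Via Talus → Solent: 65% × 64% × 35% = 14.56%.
Via Corven → Solent: 93% × 31% × 35% = 10.0905%.
Via Talus → Corven → Solent: 65% × 7% × 31% × 35% = 0.493675%.
Total: 14.56% + 10.0905% + 0.493675% = 25.144175%.
Rounded: 25.14%.

25.14%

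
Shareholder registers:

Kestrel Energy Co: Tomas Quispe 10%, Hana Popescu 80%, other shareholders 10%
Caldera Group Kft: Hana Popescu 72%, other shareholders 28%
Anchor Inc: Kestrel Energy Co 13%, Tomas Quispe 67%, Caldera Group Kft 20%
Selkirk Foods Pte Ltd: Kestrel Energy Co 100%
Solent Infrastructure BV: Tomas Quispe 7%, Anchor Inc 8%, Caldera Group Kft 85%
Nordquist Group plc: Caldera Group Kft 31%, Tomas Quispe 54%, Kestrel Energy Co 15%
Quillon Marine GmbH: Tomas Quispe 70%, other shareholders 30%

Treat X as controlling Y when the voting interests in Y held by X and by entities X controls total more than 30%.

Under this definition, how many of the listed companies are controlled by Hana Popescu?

6

Hana holds 80% of Kestrel, so Hana controls Kestrel.
Hana holds 72% of Caldera, so Hana controls Caldera.
Kestrel and Caldera together hold 13% + 20% = 33% of Anchor, so Hana controls Anchor.
Kestrel holds 100% of Selkirk, so Hana controls Selkirk.
Anchor and Caldera together hold 8% + 85% = 93% of Solent, so Hana controls Solent.
Caldera and Kestrel together hold 31% + 15% = 46% of Nordquist, so Hana controls Nordquist.
No other company's threshold is met.
Hana controls 6 companies.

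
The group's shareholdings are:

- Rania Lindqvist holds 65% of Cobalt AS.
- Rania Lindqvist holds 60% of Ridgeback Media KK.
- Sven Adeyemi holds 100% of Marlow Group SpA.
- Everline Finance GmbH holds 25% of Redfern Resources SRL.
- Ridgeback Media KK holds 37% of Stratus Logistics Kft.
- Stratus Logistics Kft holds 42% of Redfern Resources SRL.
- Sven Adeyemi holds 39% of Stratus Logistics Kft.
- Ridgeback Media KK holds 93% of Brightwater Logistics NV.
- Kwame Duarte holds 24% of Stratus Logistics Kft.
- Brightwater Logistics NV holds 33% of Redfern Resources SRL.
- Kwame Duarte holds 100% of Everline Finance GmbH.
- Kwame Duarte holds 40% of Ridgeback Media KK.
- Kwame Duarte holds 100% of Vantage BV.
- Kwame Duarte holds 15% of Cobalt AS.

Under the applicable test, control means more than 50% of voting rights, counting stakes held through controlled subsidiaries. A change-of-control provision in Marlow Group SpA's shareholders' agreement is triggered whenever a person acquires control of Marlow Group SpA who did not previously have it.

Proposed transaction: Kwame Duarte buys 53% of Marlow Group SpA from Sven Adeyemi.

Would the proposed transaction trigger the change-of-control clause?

Yes

The purchase adds only to Kwame's holdings (Sven's stake shrinks), so Kwame is the only person who could newly come to control Marlow.
Kwame holds 100% of Everline, so Kwame controls Everline.
Kwame holds 100% of Vantage, so Kwame controls Vantage.
Neither Kwame nor any entity Kwame controls holds any voting interest in Marlow.
So before the transaction, Kwame does not control Marlow.
After the purchase, Kwame holds 53% of Marlow directly, and Sven's stake falls to 47%.
Kwame holds 53% of Marlow, so Kwame controls Marlow.
Kwame did not control Marlow before and does after, so the clause is triggered.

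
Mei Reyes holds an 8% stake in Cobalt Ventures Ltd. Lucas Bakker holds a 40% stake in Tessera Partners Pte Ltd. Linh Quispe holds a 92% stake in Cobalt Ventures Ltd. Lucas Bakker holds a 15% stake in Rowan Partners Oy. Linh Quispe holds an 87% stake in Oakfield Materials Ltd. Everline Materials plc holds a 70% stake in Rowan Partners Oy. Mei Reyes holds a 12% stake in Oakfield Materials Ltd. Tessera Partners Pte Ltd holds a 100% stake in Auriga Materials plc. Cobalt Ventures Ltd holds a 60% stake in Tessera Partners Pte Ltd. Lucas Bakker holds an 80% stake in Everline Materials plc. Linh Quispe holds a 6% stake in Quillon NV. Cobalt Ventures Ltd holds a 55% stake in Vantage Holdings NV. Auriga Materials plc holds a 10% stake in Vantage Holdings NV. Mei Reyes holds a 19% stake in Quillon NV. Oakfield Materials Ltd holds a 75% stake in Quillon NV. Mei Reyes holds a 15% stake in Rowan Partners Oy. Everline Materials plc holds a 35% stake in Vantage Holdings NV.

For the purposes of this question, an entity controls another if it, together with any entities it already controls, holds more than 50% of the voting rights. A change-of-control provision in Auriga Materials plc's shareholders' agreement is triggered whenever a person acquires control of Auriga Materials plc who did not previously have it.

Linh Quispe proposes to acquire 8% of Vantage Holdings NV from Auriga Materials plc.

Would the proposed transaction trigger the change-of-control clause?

No

The purchase adds only to Linh's holdings (Auriga's stake shrinks), so Linh is the only person who could newly come to control Auriga.
Linh holds 92% of Cobalt, so Linh controls Cobalt.
Cobalt holds 60% of Tessera, so Linh controls Tessera.
Tessera holds 100% of Auriga, so Linh controls Auriga.
So Linh already controls Auriga before the transaction.
After the purchase, Linh holds 8% of Vantage directly, and Auriga's stake falls to 2%.
Linh controlled Auriga already, so this is not a new person acquiring control; every other person's position is unchanged or reduced.
No new person acquires control, so the clause is not triggered.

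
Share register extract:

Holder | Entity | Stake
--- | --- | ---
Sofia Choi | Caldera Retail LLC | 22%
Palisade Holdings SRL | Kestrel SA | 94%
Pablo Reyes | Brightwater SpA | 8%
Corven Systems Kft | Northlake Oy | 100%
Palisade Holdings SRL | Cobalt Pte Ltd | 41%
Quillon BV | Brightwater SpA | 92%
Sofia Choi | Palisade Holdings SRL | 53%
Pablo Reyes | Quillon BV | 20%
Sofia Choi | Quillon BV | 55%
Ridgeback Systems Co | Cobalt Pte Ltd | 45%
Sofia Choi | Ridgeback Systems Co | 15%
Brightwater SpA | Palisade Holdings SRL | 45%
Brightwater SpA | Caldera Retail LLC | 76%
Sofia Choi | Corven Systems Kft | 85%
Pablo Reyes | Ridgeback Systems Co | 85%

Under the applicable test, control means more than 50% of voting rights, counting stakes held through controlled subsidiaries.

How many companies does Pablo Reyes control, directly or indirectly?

1

Pablo holds 85% of Ridgeback, so Pablo controls Ridgeback.
No other company's threshold is met.
Pablo controls 1 company.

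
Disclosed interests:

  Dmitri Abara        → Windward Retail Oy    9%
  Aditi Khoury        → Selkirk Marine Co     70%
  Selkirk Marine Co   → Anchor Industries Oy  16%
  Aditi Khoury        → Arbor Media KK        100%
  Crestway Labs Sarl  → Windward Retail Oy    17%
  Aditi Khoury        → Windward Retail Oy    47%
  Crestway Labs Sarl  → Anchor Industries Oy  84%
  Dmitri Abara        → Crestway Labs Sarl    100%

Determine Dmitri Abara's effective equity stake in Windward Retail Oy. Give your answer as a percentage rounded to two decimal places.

26.00%

Dmitri reaches Windward along 2 paths.
Direct stake: 9% = 9%.
Via Crestway: 100% × 17% = 17%.
Total: 9% + 17% = 26%.
Rounded: 26.00%.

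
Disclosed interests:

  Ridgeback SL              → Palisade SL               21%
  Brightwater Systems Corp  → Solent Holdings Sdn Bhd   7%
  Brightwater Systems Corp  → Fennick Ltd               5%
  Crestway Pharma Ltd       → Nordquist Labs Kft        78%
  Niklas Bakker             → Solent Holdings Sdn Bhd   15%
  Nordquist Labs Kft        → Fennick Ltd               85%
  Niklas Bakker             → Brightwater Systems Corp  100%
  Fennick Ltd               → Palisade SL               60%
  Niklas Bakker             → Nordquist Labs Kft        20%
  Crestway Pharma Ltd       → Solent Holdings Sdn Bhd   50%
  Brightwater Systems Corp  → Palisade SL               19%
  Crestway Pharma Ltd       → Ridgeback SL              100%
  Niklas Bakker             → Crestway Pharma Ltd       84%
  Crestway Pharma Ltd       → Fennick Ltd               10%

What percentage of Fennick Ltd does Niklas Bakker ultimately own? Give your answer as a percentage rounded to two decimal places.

86.09%

Niklas reaches Fennick along 4 paths.
Via Nordquist: 20% × 85% = 17%.
Via Crestway → Nordquist: 84% × 78% × 85% = 55.692%.
Via Brightwater: 100% × 5% = 5%.
Via Crestway: 84% × 10% = 8.4%.
Total: 17% + 55.692% + 5% + 8.4% = 86.092%.
Rounded: 86.09%.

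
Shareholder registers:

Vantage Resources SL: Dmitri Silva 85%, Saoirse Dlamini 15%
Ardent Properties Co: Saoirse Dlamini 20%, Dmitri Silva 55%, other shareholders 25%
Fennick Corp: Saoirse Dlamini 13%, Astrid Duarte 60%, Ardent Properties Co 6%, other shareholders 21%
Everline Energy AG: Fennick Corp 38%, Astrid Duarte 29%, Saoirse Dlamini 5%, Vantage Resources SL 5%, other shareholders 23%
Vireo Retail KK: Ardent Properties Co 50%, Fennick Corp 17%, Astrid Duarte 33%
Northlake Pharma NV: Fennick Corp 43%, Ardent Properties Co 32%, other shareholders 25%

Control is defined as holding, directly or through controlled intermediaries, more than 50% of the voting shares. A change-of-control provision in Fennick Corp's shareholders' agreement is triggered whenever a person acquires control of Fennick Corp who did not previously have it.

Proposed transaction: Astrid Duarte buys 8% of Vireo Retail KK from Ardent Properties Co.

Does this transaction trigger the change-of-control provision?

No

The purchase adds only to Astrid's holdings (Ardent's stake shrinks), so Astrid is the only person who could newly come to control Fennick.
Astrid holds 60% of Fennick, so Astrid controls Fennick.
So Astrid already controls Fennick before the transaction.
After the purchase, Astrid's direct stake in Vireo rises to 33% + 8% = 41%, and Ardent's stake falls to 42%.
Astrid controlled Fennick already, so this is not a new person acquiring control; every other person's position is unchanged or reduced.
No new person acquires control, so the clause is not triggered.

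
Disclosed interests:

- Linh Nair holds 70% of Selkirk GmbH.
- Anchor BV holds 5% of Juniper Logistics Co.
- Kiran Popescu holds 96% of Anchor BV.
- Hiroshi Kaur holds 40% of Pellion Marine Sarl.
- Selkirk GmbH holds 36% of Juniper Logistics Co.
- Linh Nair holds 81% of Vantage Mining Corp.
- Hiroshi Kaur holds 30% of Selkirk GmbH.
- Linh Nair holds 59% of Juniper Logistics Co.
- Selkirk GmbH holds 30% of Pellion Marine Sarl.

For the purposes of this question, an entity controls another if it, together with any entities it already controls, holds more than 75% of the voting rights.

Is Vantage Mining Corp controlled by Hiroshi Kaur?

No

Hiroshi's largest direct stake is 40% in Pellion, which does not meet the threshold, so Hiroshi controls no company.
Neither Hiroshi nor any entity Hiroshi controls holds any voting interest in Vantage.
So Hiroshi does not control Vantage.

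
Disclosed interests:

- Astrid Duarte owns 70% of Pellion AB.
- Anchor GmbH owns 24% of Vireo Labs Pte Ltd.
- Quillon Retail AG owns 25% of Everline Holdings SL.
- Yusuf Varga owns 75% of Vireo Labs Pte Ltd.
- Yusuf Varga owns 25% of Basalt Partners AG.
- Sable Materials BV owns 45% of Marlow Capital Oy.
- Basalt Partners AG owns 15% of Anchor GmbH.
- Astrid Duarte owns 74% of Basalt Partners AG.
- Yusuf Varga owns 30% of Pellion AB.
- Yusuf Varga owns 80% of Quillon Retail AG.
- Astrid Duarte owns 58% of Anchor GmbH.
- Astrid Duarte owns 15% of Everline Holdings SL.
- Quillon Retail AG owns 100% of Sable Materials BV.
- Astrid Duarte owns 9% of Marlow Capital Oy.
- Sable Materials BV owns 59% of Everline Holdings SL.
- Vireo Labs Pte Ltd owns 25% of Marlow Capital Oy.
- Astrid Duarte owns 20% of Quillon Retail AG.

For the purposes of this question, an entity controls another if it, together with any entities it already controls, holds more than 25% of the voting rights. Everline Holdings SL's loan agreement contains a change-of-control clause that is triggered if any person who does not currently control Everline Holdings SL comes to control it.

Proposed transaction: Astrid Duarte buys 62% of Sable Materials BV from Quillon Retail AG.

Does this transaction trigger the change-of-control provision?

Yes

The purchase adds only to Astrid's holdings (Quillon's stake shrinks), so Astrid is the only person who could newly come to control Everline.
Astrid holds 74% of Basalt, so Astrid controls Basalt.
Astrid and Basalt together hold 58% + 15% = 73% of Anchor, so Astrid controls Anchor.
Astrid holds 70% of Pellion, so Astrid controls Pellion.
In Everline, Astrid's side holds only 15%, not > 25%.
So before the transaction, Astrid does not control Everline.
After the purchase, Astrid holds 62% of Sable directly, and Quillon's stake falls to 38%.
Astrid holds 62% of Sable, so Astrid controls Sable.
Astrid and Sable together hold 15% + 59% = 74% of Everline, so Astrid controls Everline.
Astrid did not control Everline before and does after, so the clause is triggered.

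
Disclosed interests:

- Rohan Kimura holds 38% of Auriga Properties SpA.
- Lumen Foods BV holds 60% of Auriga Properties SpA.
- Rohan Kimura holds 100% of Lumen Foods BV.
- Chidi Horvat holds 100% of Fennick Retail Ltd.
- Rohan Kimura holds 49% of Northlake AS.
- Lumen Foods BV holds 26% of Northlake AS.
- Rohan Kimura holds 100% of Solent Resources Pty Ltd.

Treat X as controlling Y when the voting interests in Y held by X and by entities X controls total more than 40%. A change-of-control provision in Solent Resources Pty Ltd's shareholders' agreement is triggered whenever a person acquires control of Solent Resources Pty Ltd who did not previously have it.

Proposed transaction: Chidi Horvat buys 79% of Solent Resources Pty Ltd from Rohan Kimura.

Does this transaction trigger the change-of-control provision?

The purchase adds only to Chidi's holdings (Rohan's stake shrinks), so Chidi is the only person who could newly come to control Solent.
Chidi holds 100% of Fennick, so Chidi controls Fennick.
Neither Chidi nor any entity Chidi controls holds any voting interest in Solent.
So before the transaction, Chidi does not control Solent.
After the purchase, Chidi holds 79% of Solent directly, and Rohan's stake falls to 21%.
Chidi holds 79% of Solent, so Chidi controls Solent.
Chidi did not control Solent before and does after, so the clause is triggered.

Yes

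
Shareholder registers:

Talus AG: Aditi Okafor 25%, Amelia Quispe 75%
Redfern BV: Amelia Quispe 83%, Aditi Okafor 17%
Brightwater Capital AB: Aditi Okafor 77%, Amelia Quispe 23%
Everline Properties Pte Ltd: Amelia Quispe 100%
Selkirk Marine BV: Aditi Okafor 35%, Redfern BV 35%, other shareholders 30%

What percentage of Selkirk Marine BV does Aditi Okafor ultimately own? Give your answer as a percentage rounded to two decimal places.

Aditi reaches Selkirk along 2 paths.
Direct stake: 35% = 35%.
Via Redfern: 17% × 35% = 5.95%.
Total: 35% + 5.95% = 40.95%.

40.95%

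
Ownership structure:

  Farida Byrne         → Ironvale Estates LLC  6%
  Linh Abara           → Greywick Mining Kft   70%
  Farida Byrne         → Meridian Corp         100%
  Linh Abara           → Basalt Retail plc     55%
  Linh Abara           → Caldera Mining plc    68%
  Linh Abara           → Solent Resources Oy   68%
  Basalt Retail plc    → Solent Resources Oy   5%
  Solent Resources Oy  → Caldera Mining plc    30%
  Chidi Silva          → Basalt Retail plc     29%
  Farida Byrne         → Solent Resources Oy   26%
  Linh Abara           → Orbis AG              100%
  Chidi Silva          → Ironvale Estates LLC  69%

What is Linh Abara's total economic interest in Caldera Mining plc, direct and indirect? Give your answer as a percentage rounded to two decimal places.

89.23%

Linh reaches Caldera along 3 paths.
Direct stake: 68% = 68%.
Via Solent: 68% × 30% = 20.4%.
Via Basalt → Solent: 55% × 5% × 30% = 0.825%.
Total: 68% + 20.4% + 0.825% = 89.225%.
Rounded: 89.23%.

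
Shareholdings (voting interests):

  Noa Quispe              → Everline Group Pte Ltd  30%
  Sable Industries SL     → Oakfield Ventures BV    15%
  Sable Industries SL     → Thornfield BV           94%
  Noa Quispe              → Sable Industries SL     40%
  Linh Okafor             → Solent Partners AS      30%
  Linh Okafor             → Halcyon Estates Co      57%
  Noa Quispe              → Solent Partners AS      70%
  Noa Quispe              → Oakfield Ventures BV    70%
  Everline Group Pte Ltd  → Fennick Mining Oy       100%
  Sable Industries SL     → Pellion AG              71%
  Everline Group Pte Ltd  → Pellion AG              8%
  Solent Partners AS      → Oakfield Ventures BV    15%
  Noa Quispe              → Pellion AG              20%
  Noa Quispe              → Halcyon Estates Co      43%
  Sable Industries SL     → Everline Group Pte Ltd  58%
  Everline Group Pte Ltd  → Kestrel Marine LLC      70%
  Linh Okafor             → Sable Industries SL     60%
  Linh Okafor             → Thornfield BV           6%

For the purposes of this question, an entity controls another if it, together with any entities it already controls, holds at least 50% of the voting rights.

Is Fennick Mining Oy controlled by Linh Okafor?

Linh holds 60% of Sable, so Linh controls Sable.
Sable holds 58% of Everline, so Linh controls Everline.
Everline holds 100% of Fennick, so Linh controls Fennick.

Yes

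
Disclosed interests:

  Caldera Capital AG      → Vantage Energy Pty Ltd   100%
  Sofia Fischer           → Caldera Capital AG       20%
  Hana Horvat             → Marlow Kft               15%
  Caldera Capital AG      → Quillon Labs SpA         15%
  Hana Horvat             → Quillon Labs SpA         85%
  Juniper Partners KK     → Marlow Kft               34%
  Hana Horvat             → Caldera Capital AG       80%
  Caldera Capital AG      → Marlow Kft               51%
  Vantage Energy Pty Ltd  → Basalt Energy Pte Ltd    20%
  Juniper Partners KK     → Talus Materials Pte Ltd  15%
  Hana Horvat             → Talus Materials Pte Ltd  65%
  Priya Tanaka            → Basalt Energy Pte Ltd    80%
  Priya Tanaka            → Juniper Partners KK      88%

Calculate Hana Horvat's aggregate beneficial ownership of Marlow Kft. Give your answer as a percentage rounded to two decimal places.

Hana reaches Marlow along 2 paths.
Direct stake: 15% = 15%.
Via Caldera: 80% × 51% = 40.8%.
Total: 15% + 40.8% = 55.8%.
Rounded: 55.80%.

55.80%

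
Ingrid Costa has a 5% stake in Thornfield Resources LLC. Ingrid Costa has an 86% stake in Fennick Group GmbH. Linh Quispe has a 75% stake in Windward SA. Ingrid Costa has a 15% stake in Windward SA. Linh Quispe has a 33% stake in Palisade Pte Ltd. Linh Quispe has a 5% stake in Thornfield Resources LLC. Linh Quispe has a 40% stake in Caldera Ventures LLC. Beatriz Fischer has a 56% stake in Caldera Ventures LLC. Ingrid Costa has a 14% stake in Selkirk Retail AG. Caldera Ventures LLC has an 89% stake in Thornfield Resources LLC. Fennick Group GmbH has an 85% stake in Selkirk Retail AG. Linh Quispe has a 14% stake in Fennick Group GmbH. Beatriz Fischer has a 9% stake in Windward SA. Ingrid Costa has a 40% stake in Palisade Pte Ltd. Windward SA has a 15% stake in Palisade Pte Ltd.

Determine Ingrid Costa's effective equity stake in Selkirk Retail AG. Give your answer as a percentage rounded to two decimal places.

87.10%

Ingrid reaches Selkirk along 2 paths.
Via Fennick: 86% × 85% = 73.1%.
Direct stake: 14% = 14%.
Total: 73.1% + 14% = 87.1%.
Rounded: 87.10%.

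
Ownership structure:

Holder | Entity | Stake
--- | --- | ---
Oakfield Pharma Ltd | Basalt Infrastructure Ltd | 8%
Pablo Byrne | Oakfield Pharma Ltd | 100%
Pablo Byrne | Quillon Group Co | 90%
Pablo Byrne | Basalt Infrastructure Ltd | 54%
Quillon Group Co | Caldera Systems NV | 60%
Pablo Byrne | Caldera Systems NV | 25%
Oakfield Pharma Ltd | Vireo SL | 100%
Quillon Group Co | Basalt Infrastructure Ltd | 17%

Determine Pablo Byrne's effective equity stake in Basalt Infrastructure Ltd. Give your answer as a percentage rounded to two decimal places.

77.30%

Pablo reaches Basalt along 3 paths.
Direct stake: 54% = 54%.
Via Quillon: 90% × 17% = 15.3%.
Via Oakfield: 100% × 8% = 8%.
Total: 54% + 15.3% + 8% = 77.3%.
Rounded: 77.30%.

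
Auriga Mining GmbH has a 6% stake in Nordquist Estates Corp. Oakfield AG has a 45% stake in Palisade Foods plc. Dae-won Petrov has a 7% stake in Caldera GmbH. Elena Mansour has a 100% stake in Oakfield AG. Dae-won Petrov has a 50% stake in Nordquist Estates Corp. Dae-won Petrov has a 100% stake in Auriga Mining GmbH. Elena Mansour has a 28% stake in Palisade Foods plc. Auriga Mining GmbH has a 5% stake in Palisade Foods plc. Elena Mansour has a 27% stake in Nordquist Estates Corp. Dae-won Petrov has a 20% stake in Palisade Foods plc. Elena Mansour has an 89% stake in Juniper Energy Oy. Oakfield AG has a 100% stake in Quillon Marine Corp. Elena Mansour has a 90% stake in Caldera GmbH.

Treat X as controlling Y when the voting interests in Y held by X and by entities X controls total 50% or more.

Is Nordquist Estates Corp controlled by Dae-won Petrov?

Dae-won holds 100% of Auriga, so Dae-won controls Auriga.
Dae-won and Auriga together hold 50% + 6% = 56% of Nordquist, so Dae-won controls Nordquist.

Yes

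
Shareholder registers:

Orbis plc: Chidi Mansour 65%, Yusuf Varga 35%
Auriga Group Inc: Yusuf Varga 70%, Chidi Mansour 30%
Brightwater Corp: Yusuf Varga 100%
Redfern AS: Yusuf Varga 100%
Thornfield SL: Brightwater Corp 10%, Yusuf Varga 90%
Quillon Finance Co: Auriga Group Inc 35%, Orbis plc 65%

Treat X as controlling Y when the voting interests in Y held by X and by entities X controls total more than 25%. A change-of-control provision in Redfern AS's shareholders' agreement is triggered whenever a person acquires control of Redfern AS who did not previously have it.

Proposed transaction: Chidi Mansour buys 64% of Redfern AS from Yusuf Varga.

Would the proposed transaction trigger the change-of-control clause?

Yes

The purchase adds only to Chidi's holdings (Yusuf's stake shrinks), so Chidi is the only person who could newly come to control Redfern.
Chidi holds 65% of Orbis, so Chidi controls Orbis.
Chidi holds 30% of Auriga, so Chidi controls Auriga.
Auriga and Orbis together hold 35% + 65% = 100% of Quillon, so Chidi controls Quillon.
Neither Chidi nor any entity Chidi controls holds any voting interest in Redfern.
So before the transaction, Chidi does not control Redfern.
After the purchase, Chidi holds 64% of Redfern directly, and Yusuf's stake falls to 36%.
Chidi holds 64% of Redfern, so Chidi controls Redfern.
Chidi did not control Redfern before and does after, so the clause is triggered.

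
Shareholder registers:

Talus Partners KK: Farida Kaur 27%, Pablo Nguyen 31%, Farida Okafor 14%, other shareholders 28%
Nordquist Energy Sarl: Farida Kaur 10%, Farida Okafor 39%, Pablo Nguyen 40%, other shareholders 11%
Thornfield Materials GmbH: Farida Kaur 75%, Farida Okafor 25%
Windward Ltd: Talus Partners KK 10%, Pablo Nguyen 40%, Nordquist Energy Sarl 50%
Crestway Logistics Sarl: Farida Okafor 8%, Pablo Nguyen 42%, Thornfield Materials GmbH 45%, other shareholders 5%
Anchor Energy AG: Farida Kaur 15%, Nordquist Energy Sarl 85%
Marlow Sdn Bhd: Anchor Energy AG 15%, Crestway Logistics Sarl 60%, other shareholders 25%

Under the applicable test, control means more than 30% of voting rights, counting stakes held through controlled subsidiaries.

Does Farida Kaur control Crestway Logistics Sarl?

Farida Kaur holds 75% of Thornfield, so Farida Kaur controls Thornfield.
Thornfield holds 45% of Crestway, so Farida Kaur controls Crestway.

Yes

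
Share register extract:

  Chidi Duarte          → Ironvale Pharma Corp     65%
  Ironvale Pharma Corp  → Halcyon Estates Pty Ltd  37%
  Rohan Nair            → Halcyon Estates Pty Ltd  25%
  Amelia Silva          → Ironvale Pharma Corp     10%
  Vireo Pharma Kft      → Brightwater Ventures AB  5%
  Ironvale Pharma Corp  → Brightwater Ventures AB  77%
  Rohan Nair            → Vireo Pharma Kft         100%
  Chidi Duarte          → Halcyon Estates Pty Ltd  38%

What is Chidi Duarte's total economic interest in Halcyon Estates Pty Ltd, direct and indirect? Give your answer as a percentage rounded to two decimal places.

Chidi reaches Halcyon along 2 paths.
Via Ironvale: 65% × 37% = 24.05%.
Direct stake: 38% = 38%.
Total: 24.05% + 38% = 62.05%.

62.05%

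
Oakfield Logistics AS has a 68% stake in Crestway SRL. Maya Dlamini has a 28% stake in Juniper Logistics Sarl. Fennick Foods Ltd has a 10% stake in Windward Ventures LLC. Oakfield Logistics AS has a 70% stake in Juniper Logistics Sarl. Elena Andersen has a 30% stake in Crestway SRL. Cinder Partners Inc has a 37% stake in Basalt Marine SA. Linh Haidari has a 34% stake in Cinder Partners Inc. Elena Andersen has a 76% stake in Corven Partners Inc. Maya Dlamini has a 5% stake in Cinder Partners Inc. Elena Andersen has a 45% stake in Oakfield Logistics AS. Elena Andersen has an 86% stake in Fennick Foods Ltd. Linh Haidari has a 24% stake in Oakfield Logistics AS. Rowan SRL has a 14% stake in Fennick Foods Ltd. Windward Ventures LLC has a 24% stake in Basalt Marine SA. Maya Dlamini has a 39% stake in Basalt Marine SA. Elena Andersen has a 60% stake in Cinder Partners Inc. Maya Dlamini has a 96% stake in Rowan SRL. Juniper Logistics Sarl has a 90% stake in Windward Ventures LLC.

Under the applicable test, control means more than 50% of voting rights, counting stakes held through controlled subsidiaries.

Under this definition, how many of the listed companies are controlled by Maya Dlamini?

Maya holds 96% of Rowan, so Maya controls Rowan.
No other company's threshold is met.
Maya controls 1 company.

1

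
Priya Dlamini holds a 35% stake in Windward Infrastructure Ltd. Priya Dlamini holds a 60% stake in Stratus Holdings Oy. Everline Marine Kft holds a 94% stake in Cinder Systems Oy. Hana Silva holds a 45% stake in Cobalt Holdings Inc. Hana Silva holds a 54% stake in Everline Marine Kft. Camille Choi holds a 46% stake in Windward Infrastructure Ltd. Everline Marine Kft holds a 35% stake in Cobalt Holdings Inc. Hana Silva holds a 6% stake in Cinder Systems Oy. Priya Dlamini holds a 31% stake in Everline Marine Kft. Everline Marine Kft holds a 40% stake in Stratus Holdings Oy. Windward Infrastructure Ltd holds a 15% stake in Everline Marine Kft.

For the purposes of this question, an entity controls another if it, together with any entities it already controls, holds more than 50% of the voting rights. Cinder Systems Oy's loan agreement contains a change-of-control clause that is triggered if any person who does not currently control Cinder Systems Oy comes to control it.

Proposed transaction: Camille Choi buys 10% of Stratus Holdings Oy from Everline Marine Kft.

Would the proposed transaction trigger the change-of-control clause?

No

The purchase adds only to Camille's holdings (Everline's stake shrinks), so Camille is the only person who could newly come to control Cinder.
Camille's largest direct stake is 46% in Windward, which does not meet the threshold, so Camille controls no company.
Neither Camille nor any entity Camille controls holds any voting interest in Cinder.
So before the transaction, Camille does not control Cinder.
After the purchase, Camille holds 10% of Stratus directly, and Everline's stake falls to 30%.
Camille's side now holds 10% of Stratus, not > 50%, so Camille still does not control Stratus.
After the transaction, neither Camille nor any entity Camille controls holds a voting interest in Cinder, so Camille still does not control it.
No new person acquires control, so the clause is not triggered.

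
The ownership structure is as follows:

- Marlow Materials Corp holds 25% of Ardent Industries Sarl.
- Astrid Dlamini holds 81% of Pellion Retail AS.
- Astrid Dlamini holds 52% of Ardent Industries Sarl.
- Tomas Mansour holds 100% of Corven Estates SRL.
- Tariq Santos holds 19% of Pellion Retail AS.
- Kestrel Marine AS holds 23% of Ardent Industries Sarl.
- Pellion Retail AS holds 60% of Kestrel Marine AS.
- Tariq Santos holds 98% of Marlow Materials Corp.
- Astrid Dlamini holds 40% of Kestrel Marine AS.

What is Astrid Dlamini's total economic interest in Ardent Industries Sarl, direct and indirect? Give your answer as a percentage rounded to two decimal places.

72.38%

Astrid reaches Ardent along 3 paths.
Direct stake: 52% = 52%.
Via Pellion → Kestrel: 81% × 60% × 23% = 11.178%.
Via Kestrel: 40% × 23% = 9.2%.
Total: 52% + 11.178% + 9.2% = 72.378%.
Rounded: 72.38%.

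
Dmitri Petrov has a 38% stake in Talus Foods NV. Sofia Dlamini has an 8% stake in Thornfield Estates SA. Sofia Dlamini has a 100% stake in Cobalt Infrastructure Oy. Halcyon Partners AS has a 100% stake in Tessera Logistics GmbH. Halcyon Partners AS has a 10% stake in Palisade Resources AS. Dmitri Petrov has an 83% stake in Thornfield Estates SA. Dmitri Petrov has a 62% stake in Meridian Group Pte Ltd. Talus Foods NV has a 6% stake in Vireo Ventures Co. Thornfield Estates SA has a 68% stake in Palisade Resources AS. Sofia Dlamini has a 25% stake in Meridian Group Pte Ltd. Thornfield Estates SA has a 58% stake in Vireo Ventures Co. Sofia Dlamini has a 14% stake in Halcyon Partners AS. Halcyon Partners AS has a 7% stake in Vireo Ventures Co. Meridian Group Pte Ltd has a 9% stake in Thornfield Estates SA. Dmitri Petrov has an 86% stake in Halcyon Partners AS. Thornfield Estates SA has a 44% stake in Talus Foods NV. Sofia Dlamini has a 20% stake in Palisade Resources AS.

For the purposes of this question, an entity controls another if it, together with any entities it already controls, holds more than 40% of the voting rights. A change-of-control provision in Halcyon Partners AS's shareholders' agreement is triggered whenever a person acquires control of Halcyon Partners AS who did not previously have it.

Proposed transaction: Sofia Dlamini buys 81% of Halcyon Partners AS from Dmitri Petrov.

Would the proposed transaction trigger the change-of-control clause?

Yes

The purchase adds only to Sofia's holdings (Dmitri's stake shrinks), so Sofia is the only person who could newly come to control Halcyon.
Sofia holds 100% of Cobalt, so Sofia controls Cobalt.
In Halcyon, Sofia's side holds only 14%, not > 40%.
So before the transaction, Sofia does not control Halcyon.
After the purchase, Sofia's direct stake in Halcyon rises to 14% + 81% = 95%, and Dmitri's stake falls to 5%.
Sofia holds 95% of Halcyon, so Sofia controls Halcyon.
Sofia did not control Halcyon before and does after, so the clause is triggered.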